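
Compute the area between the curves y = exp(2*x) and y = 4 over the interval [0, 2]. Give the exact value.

-23/2 + 8*log(2) + exp(4)/2

The difference (exp(2*x)) - (4) = exp(2*x) - 4 changes sign at x = log(2) inside [0, 2], so split the integral there.
∫[0,log(2)] (exp(2*x) - 4) dx = 3/2 - log(16); the area of that piece is -3/2 + log(16).
∫[log(2),2] (exp(2*x) - 4) dx = -10 + 4*log(2) + exp(4)/2.
Total area = (-3/2 + log(16)) + (-10 + 4*log(2) + exp(4)/2) = -23/2 + 8*log(2) + exp(4)/2.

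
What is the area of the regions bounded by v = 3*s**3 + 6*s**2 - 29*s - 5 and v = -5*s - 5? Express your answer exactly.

148

Set the curves equal: 3*s**3 + 6*s**2 - 29*s - 5 = -5*s - 5, so 3*s**3 + 6*s**2 - 24*s = 0, which factors as 3*s*(s - 2)*(s + 4) = 0. The curves meet at s = -4, 0, 2.
On [-4, 0], v = 3*s**3 + 6*s**2 - 29*s - 5 is on top; that piece has area ∫[-4,0] (3*s**3 + 6*s**2 - 24*s) ds = 128.
On [0, 2], v = -5*s - 5 is on top; that piece has area ∫[0,2] (-(3*s**3 + 6*s**2 - 24*s)) ds = 20.
Total enclosed area = 128 + 20 = 148.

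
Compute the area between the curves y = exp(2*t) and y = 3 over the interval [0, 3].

-23/2 + 3*log(3) + exp(6)/2

The difference (exp(2*t)) - (3) = exp(2*t) - 3 changes sign at t = log(3)/2 inside [0, 3], so split the integral there.
∫[0,log(3)/2] (exp(2*t) - 3) dt = 1 - 3*log(3)/2; the area of that piece is -1 + 3*log(3)/2.
∫[log(3)/2,3] (exp(2*t) - 3) dt = -21/2 + 3*log(3)/2 + exp(6)/2.
Total area = (-1 + 3*log(3)/2) + (-21/2 + 3*log(3)/2 + exp(6)/2) = -23/2 + 3*log(3) + exp(6)/2.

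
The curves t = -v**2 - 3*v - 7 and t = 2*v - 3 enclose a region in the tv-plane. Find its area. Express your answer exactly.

Both boundary curves give t as a function of v, so integrate with respect to v. Setting them equal: -v**2 - 5*v - 4 = 0, i.e. -(v + 1)*(v + 4) = 0, so they meet at v = -4, -1.
For v in [-4, -1], t = -v**2 - 3*v - 7 is on the right; area = ∫[-4,-1] (-v**2 - 5*v - 4) dv = 9/2.

9/2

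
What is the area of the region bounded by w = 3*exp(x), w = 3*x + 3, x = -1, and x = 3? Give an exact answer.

-24 - 3*exp(-1) + 3*exp(3)

On [-1, 3], (3*exp(x)) - (3*x + 3) = -3*x + 3*exp(x) - 3 is ≥ 0 throughout, so the area is a single integral of |-3*x + 3*exp(x) - 3|.
∫[-1,3] (-3*x + 3*exp(x) - 3) dx = -24 - 3*exp(-1) + 3*exp(3).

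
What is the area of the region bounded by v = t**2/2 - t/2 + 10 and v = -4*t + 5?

Set the curves equal: t**2/2 - t/2 + 10 = -4*t + 5, so t**2/2 + 7*t/2 + 5 = 0, which factors as (t + 2)*(t + 5)/2 = 0. The curves meet at t = -5, -2.
On [-5, -2], v = -4*t + 5 is on top; that piece has area ∫[-5,-2] (-(t**2/2 + 7*t/2 + 5)) dt = 9/4.

9/4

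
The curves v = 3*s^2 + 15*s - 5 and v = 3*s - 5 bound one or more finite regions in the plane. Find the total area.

32

Set the curves equal: 3*s^2 + 15*s - 5 = 3*s - 5, so 3*s^2 + 12*s = 0, which factors as 3*s*(s + 4) = 0. The curves meet at s = -4, 0.
On [-4, 0], v = 3*s - 5 is on top; that piece has area ∫[-4,0] (-(3*s^2 + 12*s)) ds = 32.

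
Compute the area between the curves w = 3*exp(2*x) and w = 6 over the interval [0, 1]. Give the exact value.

-21/2 + 6*log(2) + 3*exp(2)/2

The difference (3*exp(2*x)) - (6) = 3*exp(2*x) - 6 changes sign at x = log(2)/2 inside [0, 1], so split the integral there.
∫[0,log(2)/2] (3*exp(2*x) - 6) dx = 3/2 - log(8); the area of that piece is -3/2 + log(8).
∫[log(2)/2,1] (3*exp(2*x) - 6) dx = -9 + 3*log(2) + 3*exp(2)/2.
Total area = (-3/2 + log(8)) + (-9 + 3*log(2) + 3*exp(2)/2) = -21/2 + 6*log(2) + 3*exp(2)/2.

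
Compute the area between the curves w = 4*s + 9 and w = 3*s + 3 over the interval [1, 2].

On [1, 2], (4*s + 9) - (3*s + 3) = s + 6 is ≥ 0 throughout, so the area is a single integral of |s + 6|.
∫[1,2] (s + 6) ds = 15/2.

15/2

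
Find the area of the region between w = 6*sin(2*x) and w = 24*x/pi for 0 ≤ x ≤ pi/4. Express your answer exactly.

3 - 3*pi/4

On [0, pi/4], (6*sin(2*x)) - (24*x/pi) = -24*x/pi + 6*sin(2*x) is ≥ 0 throughout, so the area is a single integral of |-24*x/pi + 6*sin(2*x)|.
∫[0,pi/4] (-24*x/pi + 6*sin(2*x)) dx = 3 - 3*pi/4.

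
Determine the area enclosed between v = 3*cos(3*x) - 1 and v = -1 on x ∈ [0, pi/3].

2

The difference (3*cos(3*x) - 1) - (-1) = 3*cos(3*x) changes sign at x = pi/6 inside [0, pi/3], so split the integral there.
∫[0,pi/6] (3*cos(3*x)) dx = 1.
∫[pi/6,pi/3] (3*cos(3*x)) dx = -1; the area of that piece is 1.
Total area = 1 + 1 = 2.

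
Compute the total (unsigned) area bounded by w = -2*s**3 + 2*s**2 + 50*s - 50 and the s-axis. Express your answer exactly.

2024/3

The curve meets the s-axis where -2*s**3 + 2*s**2 + 50*s - 50 = 0, i.e. -2*(s - 5)*(s - 1)*(s + 5) = 0, at s = -5, 1, 5.
On [-5, 1] the curve lies below the axis; ∫[-5,1] (-2*s**3 + 2*s**2 + 50*s - 50) ds = -504, giving area 504.
On [1, 5] the curve lies above the axis; ∫[1,5] (-2*s**3 + 2*s**2 + 50*s - 50) ds = 512/3, giving area 512/3.
Total area = 504 + 512/3 = 2024/3.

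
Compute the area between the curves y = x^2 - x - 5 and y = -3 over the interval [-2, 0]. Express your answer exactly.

The difference (x^2 - x - 5) - (-3) = x^2 - x - 2 changes sign at x = -1 inside [-2, 0], so split the integral there.
∫[-2,-1] (x^2 - x - 2) dx = 11/6.
∫[-1,0] (x^2 - x - 2) dx = -7/6; the area of that piece is 7/6.
Total area = 11/6 + 7/6 = 3.

3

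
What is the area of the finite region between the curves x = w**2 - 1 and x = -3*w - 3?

1/6

Both boundary curves give x as a function of w, so integrate with respect to w. Setting them equal: w**2 + 3*w + 2 = 0, i.e. (w + 1)*(w + 2) = 0, so they meet at w = -2, -1.
For w in [-2, -1], x = w**2 - 1 is on the left; area = ∫[-2,-1] (-(w**2 + 3*w + 2)) dw = 1/6.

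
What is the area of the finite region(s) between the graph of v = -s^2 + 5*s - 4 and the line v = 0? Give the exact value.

The curve meets the s-axis where -s^2 + 5*s - 4 = 0, i.e. -(s - 4)*(s - 1) = 0, at s = 1, 4.
On [1, 4] the curve lies above the axis; ∫[1,4] (-s^2 + 5*s - 4) ds = 9/2, giving area 9/2.

9/2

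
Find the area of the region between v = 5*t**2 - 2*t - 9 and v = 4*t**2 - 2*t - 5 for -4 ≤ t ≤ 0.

16

The difference (5*t**2 - 2*t - 9) - (4*t**2 - 2*t - 5) = t**2 - 4 changes sign at t = -2 inside [-4, 0], so split the integral there.
∫[-4,-2] (t**2 - 4) dt = 32/3.
∫[-2,0] (t**2 - 4) dt = -16/3; the area of that piece is 16/3.
Total area = 32/3 + 16/3 = 16.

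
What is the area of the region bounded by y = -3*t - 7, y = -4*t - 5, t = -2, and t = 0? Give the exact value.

On [-2, 0], (-3*t - 7) - (-4*t - 5) = t - 2 is ≤ 0 throughout, so the area is a single integral of |t - 2|.
∫[-2,0] (t - 2) dt = -6; the area of that piece is 6.

6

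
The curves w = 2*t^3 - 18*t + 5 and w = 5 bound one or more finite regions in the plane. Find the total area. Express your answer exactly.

Set the curves equal: 2*t^3 - 18*t + 5 = 5, so 2*t^3 - 18*t = 0, which factors as 2*t*(t - 3)*(t + 3) = 0. The curves meet at t = -3, 0, 3.
On [-3, 0], w = 2*t^3 - 18*t + 5 is on top; that piece has area ∫[-3,0] (2*t^3 - 18*t) dt = 81/2.
On [0, 3], w = 5 is on top; that piece has area ∫[0,3] (-(2*t^3 - 18*t)) dt = 81/2.
Total enclosed area = 81/2 + 81/2 = 81.

81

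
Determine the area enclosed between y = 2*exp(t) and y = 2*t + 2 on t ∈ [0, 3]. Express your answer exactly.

-17 + 2*exp(3)

On [0, 3], (2*exp(t)) - (2*t + 2) = -2*t + 2*exp(t) - 2 is ≥ 0 throughout, so the area is a single integral of |-2*t + 2*exp(t) - 2|.
∫[0,3] (-2*t + 2*exp(t) - 2) dt = -17 + 2*exp(3).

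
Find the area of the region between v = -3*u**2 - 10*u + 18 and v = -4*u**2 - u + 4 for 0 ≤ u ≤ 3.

The difference (-3*u**2 - 10*u + 18) - (-4*u**2 - u + 4) = u**2 - 9*u + 14 changes sign at u = 2 inside [0, 3], so split the integral there.
∫[0,2] (u**2 - 9*u + 14) du = 38/3.
∫[2,3] (u**2 - 9*u + 14) du = -13/6; the area of that piece is 13/6.
Total area = 38/3 + 13/6 = 89/6.

89/6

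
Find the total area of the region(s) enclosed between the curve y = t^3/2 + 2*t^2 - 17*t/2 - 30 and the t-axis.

3901/24

The curve meets the t-axis where t^3/2 + 2*t^2 - 17*t/2 - 30 = 0, i.e. (t - 4)*(t + 3)*(t + 5)/2 = 0, at t = -5, -3, 4.
On [-5, -3] the curve lies above the axis; ∫[-5,-3] (t^3/2 + 2*t^2 - 17*t/2 - 30) dt = 16/3, giving area 16/3.
On [-3, 4] the curve lies below the axis; ∫[-3,4] (t^3/2 + 2*t^2 - 17*t/2 - 30) dt = -3773/24, giving area 3773/24.
Total area = 16/3 + 3773/24 = 3901/24.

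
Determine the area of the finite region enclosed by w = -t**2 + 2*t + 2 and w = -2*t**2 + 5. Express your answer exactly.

32/3

Set the curves equal: -t**2 + 2*t + 2 = -2*t**2 + 5, so t**2 + 2*t - 3 = 0, which factors as (t - 1)*(t + 3) = 0. The curves meet at t = -3, 1.
On [-3, 1], w = -2*t**2 + 5 is on top; that piece has area ∫[-3,1] (-(t**2 + 2*t - 3)) dt = 32/3.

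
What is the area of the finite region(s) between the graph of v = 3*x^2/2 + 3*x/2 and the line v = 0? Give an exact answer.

1/4

The curve meets the x-axis where 3*x^2/2 + 3*x/2 = 0, i.e. 3*x*(x + 1)/2 = 0, at x = -1, 0.
On [-1, 0] the curve lies below the axis; ∫[-1,0] (3*x^2/2 + 3*x/2) dx = -1/4, giving area 1/4.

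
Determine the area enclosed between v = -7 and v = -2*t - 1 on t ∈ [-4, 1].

On [-4, 1], (-7) - (-2*t - 1) = 2*t - 6 is ≤ 0 throughout, so the area is a single integral of |2*t - 6|.
∫[-4,1] (2*t - 6) dt = -45; the area of that piece is 45.

45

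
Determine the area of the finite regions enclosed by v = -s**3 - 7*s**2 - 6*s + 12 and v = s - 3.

Set the curves equal: -s**3 - 7*s**2 - 6*s + 12 = s - 3, so -s**3 - 7*s**2 - 7*s + 15 = 0, which factors as -(s - 1)*(s + 3)*(s + 5) = 0. The curves meet at s = -5, -3, 1.
On [-5, -3], v = s - 3 is on top; that piece has area ∫[-5,-3] (-(-s**3 - 7*s**2 - 7*s + 15)) ds = 20/3.
On [-3, 1], v = -s**3 - 7*s**2 - 6*s + 12 is on top; that piece has area ∫[-3,1] (-s**3 - 7*s**2 - 7*s + 15) ds = 128/3.
Total enclosed area = 20/3 + 128/3 = 148/3.

148/3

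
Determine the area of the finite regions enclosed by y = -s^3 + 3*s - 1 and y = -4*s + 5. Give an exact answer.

Set the curves equal: -s^3 + 3*s - 1 = -4*s + 5, so -s^3 + 7*s - 6 = 0, which factors as -(s - 2)*(s - 1)*(s + 3) = 0. The curves meet at s = -3, 1, 2.
On [-3, 1], y = -4*s + 5 is on top; that piece has area ∫[-3,1] (-(-s^3 + 7*s - 6)) ds = 32.
On [1, 2], y = -s^3 + 3*s - 1 is on top; that piece has area ∫[1,2] (-s^3 + 7*s - 6) ds = 3/4.
Total enclosed area = 32 + 3/4 = 131/4.

131/4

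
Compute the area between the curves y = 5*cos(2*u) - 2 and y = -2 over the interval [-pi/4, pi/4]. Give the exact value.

5

On [-pi/4, pi/4], (5*cos(2*u) - 2) - (-2) = 5*cos(2*u) is ≥ 0 throughout, so the area is a single integral of |5*cos(2*u)|.
∫[-pi/4,pi/4] (5*cos(2*u)) du = 5.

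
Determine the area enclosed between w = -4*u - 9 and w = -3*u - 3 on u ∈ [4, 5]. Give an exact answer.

21/2

On [4, 5], (-4*u - 9) - (-3*u - 3) = -u - 6 is ≤ 0 throughout, so the area is a single integral of |-u - 6|.
∫[4,5] (-u - 6) du = -21/2; the area of that piece is 21/2.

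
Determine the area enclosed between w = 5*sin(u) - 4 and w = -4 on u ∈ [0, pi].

On [0, pi], (5*sin(u) - 4) - (-4) = 5*sin(u) is ≥ 0 throughout, so the area is a single integral of |5*sin(u)|.
∫[0,pi] (5*sin(u)) du = 10.

10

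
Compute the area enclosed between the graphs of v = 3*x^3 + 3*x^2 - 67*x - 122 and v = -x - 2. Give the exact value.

Set the curves equal: 3*x^3 + 3*x^2 - 67*x - 122 = -x - 2, so 3*x^3 + 3*x^2 - 66*x - 120 = 0, which factors as 3*(x - 5)*(x + 2)*(x + 4) = 0. The curves meet at x = -4, -2, 5.
On [-4, -2], v = 3*x^3 + 3*x^2 - 67*x - 122 is on top; that piece has area ∫[-4,-2] (3*x^3 + 3*x^2 - 66*x - 120) dx = 32.
On [-2, 5], v = -x - 2 is on top; that piece has area ∫[-2,5] (-(3*x^3 + 3*x^2 - 66*x - 120)) dx = 3773/4.
Total enclosed area = 32 + 3773/4 = 3901/4.

3901/4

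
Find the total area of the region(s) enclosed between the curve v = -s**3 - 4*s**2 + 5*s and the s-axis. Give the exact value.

443/6

The curve meets the s-axis where -s**3 - 4*s**2 + 5*s = 0, i.e. -s*(s - 1)*(s + 5) = 0, at s = -5, 0, 1.
On [-5, 0] the curve lies below the axis; ∫[-5,0] (-s**3 - 4*s**2 + 5*s) ds = -875/12, giving area 875/12.
On [0, 1] the curve lies above the axis; ∫[0,1] (-s**3 - 4*s**2 + 5*s) ds = 11/12, giving area 11/12.
Total area = 875/12 + 11/12 = 443/6.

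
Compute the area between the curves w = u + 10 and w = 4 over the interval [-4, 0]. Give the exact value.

On [-4, 0], (u + 10) - (4) = u + 6 is ≥ 0 throughout, so the area is a single integral of |u + 6|.
∫[-4,0] (u + 6) du = 16.

16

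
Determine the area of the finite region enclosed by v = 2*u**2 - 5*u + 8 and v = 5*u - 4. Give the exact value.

1/3

Set the curves equal: 2*u**2 - 5*u + 8 = 5*u - 4, so 2*u**2 - 10*u + 12 = 0, which factors as 2*(u - 3)*(u - 2) = 0. The curves meet at u = 2, 3.
On [2, 3], v = 5*u - 4 is on top; that piece has area ∫[2,3] (-(2*u**2 - 10*u + 12)) du = 1/3.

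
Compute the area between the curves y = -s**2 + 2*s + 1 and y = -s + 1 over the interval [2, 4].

The difference (-s**2 + 2*s + 1) - (-s + 1) = -s**2 + 3*s changes sign at s = 3 inside [2, 4], so split the integral there.
∫[2,3] (-s**2 + 3*s) ds = 7/6.
∫[3,4] (-s**2 + 3*s) ds = -11/6; the area of that piece is 11/6.
Total area = 7/6 + 11/6 = 3.

3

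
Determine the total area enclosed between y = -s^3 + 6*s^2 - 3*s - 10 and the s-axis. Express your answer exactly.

81/2

The curve meets the s-axis where -s^3 + 6*s^2 - 3*s - 10 = 0, i.e. -(s - 5)*(s - 2)*(s + 1) = 0, at s = -1, 2, 5.
On [-1, 2] the curve lies below the axis; ∫[-1,2] (-s^3 + 6*s^2 - 3*s - 10) ds = -81/4, giving area 81/4.
On [2, 5] the curve lies above the axis; ∫[2,5] (-s^3 + 6*s^2 - 3*s - 10) ds = 81/4, giving area 81/4.
Total area = 81/4 + 81/4 = 81/2.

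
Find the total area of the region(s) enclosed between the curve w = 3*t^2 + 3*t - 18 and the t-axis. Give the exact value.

125/2

The curve meets the t-axis where 3*t^2 + 3*t - 18 = 0, i.e. 3*(t - 2)*(t + 3) = 0, at t = -3, 2.
On [-3, 2] the curve lies below the axis; ∫[-3,2] (3*t^2 + 3*t - 18) dt = -125/2, giving area 125/2.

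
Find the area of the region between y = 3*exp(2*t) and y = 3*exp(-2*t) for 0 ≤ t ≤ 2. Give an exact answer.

-3 + 3*exp(-4)/2 + 3*exp(4)/2

On [0, 2], (3*exp(2*t)) - (3*exp(-2*t)) = 3*exp(2*t) - 3*exp(-2*t) is ≥ 0 throughout, so the area is a single integral of |3*exp(2*t) - 3*exp(-2*t)|.
∫[0,2] (3*exp(2*t) - 3*exp(-2*t)) dt = -3 + 3*exp(-4)/2 + 3*exp(4)/2.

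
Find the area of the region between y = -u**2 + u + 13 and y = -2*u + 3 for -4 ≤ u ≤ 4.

The difference (-u**2 + u + 13) - (-2*u + 3) = -u**2 + 3*u + 10 changes sign at u = -2 inside [-4, 4], so split the integral there.
∫[-4,-2] (-u**2 + 3*u + 10) du = -50/3; the area of that piece is 50/3.
∫[-2,4] (-u**2 + 3*u + 10) du = 54.
Total area = 50/3 + 54 = 212/3.

212/3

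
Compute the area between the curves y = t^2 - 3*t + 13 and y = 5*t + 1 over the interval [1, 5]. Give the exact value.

34/3

The difference (t^2 - 3*t + 13) - (5*t + 1) = t^2 - 8*t + 12 changes sign at t = 2 inside [1, 5], so split the integral there.
∫[1,2] (t^2 - 8*t + 12) dt = 7/3.
∫[2,5] (t^2 - 8*t + 12) dt = -9; the area of that piece is 9.
Total area = 7/3 + 9 = 34/3.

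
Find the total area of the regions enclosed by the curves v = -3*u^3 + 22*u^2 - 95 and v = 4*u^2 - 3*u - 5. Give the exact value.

1221/4

Set the curves equal: -3*u^3 + 22*u^2 - 95 = 4*u^2 - 3*u - 5, so -3*u^3 + 18*u^2 + 3*u - 90 = 0, which factors as -3*(u - 5)*(u - 3)*(u + 2) = 0. The curves meet at u = -2, 3, 5.
On [-2, 3], v = 4*u^2 - 3*u - 5 is on top; that piece has area ∫[-2,3] (-(-3*u^3 + 18*u^2 + 3*u - 90)) du = 1125/4.
On [3, 5], v = -3*u^3 + 22*u^2 - 95 is on top; that piece has area ∫[3,5] (-3*u^3 + 18*u^2 + 3*u - 90) du = 24.
Total enclosed area = 1125/4 + 24 = 1221/4.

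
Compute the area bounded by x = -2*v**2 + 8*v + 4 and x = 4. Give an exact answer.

Both boundary curves give x as a function of v, so integrate with respect to v. Setting them equal: -2*v**2 + 8*v = 0, i.e. -2*v*(v - 4) = 0, so they meet at v = 0, 4.
For v in [0, 4], x = -2*v**2 + 8*v + 4 is on the right; area = ∫[0,4] (-2*v**2 + 8*v) dv = 64/3.

64/3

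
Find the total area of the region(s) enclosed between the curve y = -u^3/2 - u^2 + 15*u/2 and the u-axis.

The curve meets the u-axis where -u^3/2 - u^2 + 15*u/2 = 0, i.e. -u*(u - 3)*(u + 5)/2 = 0, at u = -5, 0, 3.
On [-5, 0] the curve lies below the axis; ∫[-5,0] (-u^3/2 - u^2 + 15*u/2) du = -1375/24, giving area 1375/24.
On [0, 3] the curve lies above the axis; ∫[0,3] (-u^3/2 - u^2 + 15*u/2) du = 117/8, giving area 117/8.
Total area = 1375/24 + 117/8 = 863/12.

863/12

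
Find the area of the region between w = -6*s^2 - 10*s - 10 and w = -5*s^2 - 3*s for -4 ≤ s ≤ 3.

165/2

The difference (-6*s^2 - 10*s - 10) - (-5*s^2 - 3*s) = -s^2 - 7*s - 10 changes sign at s = -2 inside [-4, 3], so split the integral there.
∫[-4,-2] (-s^2 - 7*s - 10) ds = 10/3.
∫[-2,3] (-s^2 - 7*s - 10) ds = -475/6; the area of that piece is 475/6.
Total area = 10/3 + 475/6 = 165/2.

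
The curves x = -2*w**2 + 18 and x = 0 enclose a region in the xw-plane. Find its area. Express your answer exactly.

72

Both boundary curves give x as a function of w, so integrate with respect to w. Setting them equal: -2*w**2 + 18 = 0, i.e. -2*(w - 3)*(w + 3) = 0, so they meet at w = -3, 3.
For w in [-3, 3], x = -2*w**2 + 18 is on the right; area = ∫[-3,3] (-2*w**2 + 18) dw = 72.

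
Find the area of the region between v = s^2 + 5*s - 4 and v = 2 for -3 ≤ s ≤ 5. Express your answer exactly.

112

The difference (s^2 + 5*s - 4) - (2) = s^2 + 5*s - 6 changes sign at s = 1 inside [-3, 5], so split the integral there.
∫[-3,1] (s^2 + 5*s - 6) ds = -104/3; the area of that piece is 104/3.
∫[1,5] (s^2 + 5*s - 6) ds = 232/3.
Total area = 104/3 + 232/3 = 112.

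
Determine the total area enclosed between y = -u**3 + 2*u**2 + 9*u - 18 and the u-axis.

The curve meets the u-axis where -u**3 + 2*u**2 + 9*u - 18 = 0, i.e. -(u - 3)*(u - 2)*(u + 3) = 0, at u = -3, 2, 3.
On [-3, 2] the curve lies below the axis; ∫[-3,2] (-u**3 + 2*u**2 + 9*u - 18) du = -875/12, giving area 875/12.
On [2, 3] the curve lies above the axis; ∫[2,3] (-u**3 + 2*u**2 + 9*u - 18) du = 11/12, giving area 11/12.
Total area = 875/12 + 11/12 = 443/6.

443/6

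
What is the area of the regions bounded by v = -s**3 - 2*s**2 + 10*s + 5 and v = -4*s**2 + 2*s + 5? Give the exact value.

Set the curves equal: -s**3 - 2*s**2 + 10*s + 5 = -4*s**2 + 2*s + 5, so -s**3 + 2*s**2 + 8*s = 0, which factors as -s*(s - 4)*(s + 2) = 0. The curves meet at s = -2, 0, 4.
On [-2, 0], v = -4*s**2 + 2*s + 5 is on top; that piece has area ∫[-2,0] (-(-s**3 + 2*s**2 + 8*s)) ds = 20/3.
On [0, 4], v = -s**3 - 2*s**2 + 10*s + 5 is on top; that piece has area ∫[0,4] (-s**3 + 2*s**2 + 8*s) ds = 128/3.
Total enclosed area = 20/3 + 128/3 = 148/3.

148/3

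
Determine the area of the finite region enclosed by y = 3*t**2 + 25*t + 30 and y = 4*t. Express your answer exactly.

27/2

Set the curves equal: 3*t**2 + 25*t + 30 = 4*t, so 3*t**2 + 21*t + 30 = 0, which factors as 3*(t + 2)*(t + 5) = 0. The curves meet at t = -5, -2.
On [-5, -2], y = 4*t is on top; that piece has area ∫[-5,-2] (-(3*t**2 + 21*t + 30)) dt = 27/2.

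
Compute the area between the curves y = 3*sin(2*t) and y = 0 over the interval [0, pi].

The difference (3*sin(2*t)) - (0) = 3*sin(2*t) changes sign at t = pi/2 inside [0, pi], so split the integral there.
∫[0,pi/2] (3*sin(2*t)) dt = 3.
∫[pi/2,pi] (3*sin(2*t)) dt = -3; the area of that piece is 3.
Total area = 3 + 3 = 6.

6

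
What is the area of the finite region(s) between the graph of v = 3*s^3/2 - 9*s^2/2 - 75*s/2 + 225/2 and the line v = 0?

The curve meets the s-axis where 3*s^3/2 - 9*s^2/2 - 75*s/2 + 225/2 = 0, i.e. 3*(s - 5)*(s - 3)*(s + 5)/2 = 0, at s = -5, 3, 5.
On [-5, 3] the curve lies above the axis; ∫[-5,3] (3*s^3/2 - 9*s^2/2 - 75*s/2 + 225/2) ds = 768, giving area 768.
On [3, 5] the curve lies below the axis; ∫[3,5] (3*s^3/2 - 9*s^2/2 - 75*s/2 + 225/2) ds = -18, giving area 18.
Total area = 768 + 18 = 786.

786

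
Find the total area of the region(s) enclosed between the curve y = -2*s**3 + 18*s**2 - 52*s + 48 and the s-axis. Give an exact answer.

1

The curve meets the s-axis where -2*s**3 + 18*s**2 - 52*s + 48 = 0, i.e. -2*(s - 4)*(s - 3)*(s - 2) = 0, at s = 2, 3, 4.
On [2, 3] the curve lies below the axis; ∫[2,3] (-2*s**3 + 18*s**2 - 52*s + 48) ds = -1/2, giving area 1/2.
On [3, 4] the curve lies above the axis; ∫[3,4] (-2*s**3 + 18*s**2 - 52*s + 48) ds = 1/2, giving area 1/2.
Total area = 1/2 + 1/2 = 1.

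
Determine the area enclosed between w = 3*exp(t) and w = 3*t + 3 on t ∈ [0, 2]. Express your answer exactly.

On [0, 2], (3*exp(t)) - (3*t + 3) = -3*t + 3*exp(t) - 3 is ≥ 0 throughout, so the area is a single integral of |-3*t + 3*exp(t) - 3|.
∫[0,2] (-3*t + 3*exp(t) - 3) dt = -15 + 3*exp(2).

-15 + 3*exp(2)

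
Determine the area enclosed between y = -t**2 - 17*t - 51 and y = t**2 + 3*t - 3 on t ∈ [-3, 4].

On [-3, 4], (-t**2 - 17*t - 51) - (t**2 + 3*t - 3) = -2*t**2 - 20*t - 48 is ≤ 0 throughout, so the area is a single integral of |-2*t**2 - 20*t - 48|.
∫[-3,4] (-2*t**2 - 20*t - 48) dt = -1400/3; the area of that piece is 1400/3.

1400/3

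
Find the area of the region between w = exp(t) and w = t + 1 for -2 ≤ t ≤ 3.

On [-2, 3], (exp(t)) - (t + 1) = -t + exp(t) - 1 is ≥ 0 throughout, so the area is a single integral of |-t + exp(t) - 1|.
∫[-2,3] (-t + exp(t) - 1) dt = -15/2 - exp(-2) + exp(3).

-15/2 - exp(-2) + exp(3)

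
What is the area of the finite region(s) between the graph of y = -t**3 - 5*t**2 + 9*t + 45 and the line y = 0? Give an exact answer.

568/3

The curve meets the t-axis where -t**3 - 5*t**2 + 9*t + 45 = 0, i.e. -(t - 3)*(t + 3)*(t + 5) = 0, at t = -5, -3, 3.
On [-5, -3] the curve lies below the axis; ∫[-5,-3] (-t**3 - 5*t**2 + 9*t + 45) dt = -28/3, giving area 28/3.
On [-3, 3] the curve lies above the axis; ∫[-3,3] (-t**3 - 5*t**2 + 9*t + 45) dt = 180, giving area 180.
Total area = 28/3 + 180 = 568/3.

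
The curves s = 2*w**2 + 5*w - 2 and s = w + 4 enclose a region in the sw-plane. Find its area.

64/3

Both boundary curves give s as a function of w, so integrate with respect to w. Setting them equal: 2*w**2 + 4*w - 6 = 0, i.e. 2*(w - 1)*(w + 3) = 0, so they meet at w = -3, 1.
For w in [-3, 1], s = 2*w**2 + 5*w - 2 is on the left; area = ∫[-3,1] (-(2*w**2 + 4*w - 6)) dw = 64/3.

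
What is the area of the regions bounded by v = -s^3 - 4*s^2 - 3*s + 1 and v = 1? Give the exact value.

Set the curves equal: -s^3 - 4*s^2 - 3*s + 1 = 1, so -s^3 - 4*s^2 - 3*s = 0, which factors as -s*(s + 1)*(s + 3) = 0. The curves meet at s = -3, -1, 0.
On [-3, -1], v = 1 is on top; that piece has area ∫[-3,-1] (-(-s^3 - 4*s^2 - 3*s)) ds = 8/3.
On [-1, 0], v = -s^3 - 4*s^2 - 3*s + 1 is on top; that piece has area ∫[-1,0] (-s^3 - 4*s^2 - 3*s) ds = 5/12.
Total enclosed area = 8/3 + 5/12 = 37/12.

37/12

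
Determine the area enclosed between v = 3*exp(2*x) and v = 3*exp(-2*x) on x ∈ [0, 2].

On [0, 2], (3*exp(2*x)) - (3*exp(-2*x)) = 3*exp(2*x) - 3*exp(-2*x) is ≥ 0 throughout, so the area is a single integral of |3*exp(2*x) - 3*exp(-2*x)|.
∫[0,2] (3*exp(2*x) - 3*exp(-2*x)) dx = -3 + 3*exp(-4)/2 + 3*exp(4)/2.

-3 + 3*exp(-4)/2 + 3*exp(4)/2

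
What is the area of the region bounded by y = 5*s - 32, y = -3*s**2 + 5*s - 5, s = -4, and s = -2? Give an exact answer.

18

The difference (5*s - 32) - (-3*s**2 + 5*s - 5) = 3*s**2 - 27 changes sign at s = -3 inside [-4, -2], so split the integral there.
∫[-4,-3] (3*s**2 - 27) ds = 10.
∫[-3,-2] (3*s**2 - 27) ds = -8; the area of that piece is 8.
Total area = 10 + 8 = 18.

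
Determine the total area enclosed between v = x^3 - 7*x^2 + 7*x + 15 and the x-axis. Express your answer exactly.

148/3

The curve meets the x-axis where x^3 - 7*x^2 + 7*x + 15 = 0, i.e. (x - 5)*(x - 3)*(x + 1) = 0, at x = -1, 3, 5.
On [-1, 3] the curve lies above the axis; ∫[-1,3] (x^3 - 7*x^2 + 7*x + 15) dx = 128/3, giving area 128/3.
On [3, 5] the curve lies below the axis; ∫[3,5] (x^3 - 7*x^2 + 7*x + 15) dx = -20/3, giving area 20/3.
Total area = 128/3 + 20/3 = 148/3.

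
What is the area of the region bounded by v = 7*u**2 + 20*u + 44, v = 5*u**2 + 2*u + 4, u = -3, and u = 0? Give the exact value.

57

On [-3, 0], (7*u**2 + 20*u + 44) - (5*u**2 + 2*u + 4) = 2*u**2 + 18*u + 40 is ≥ 0 throughout, so the area is a single integral of |2*u**2 + 18*u + 40|.
∫[-3,0] (2*u**2 + 18*u + 40) du = 57.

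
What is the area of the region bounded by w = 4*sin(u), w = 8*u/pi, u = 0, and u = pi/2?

4 - pi

On [0, pi/2], (4*sin(u)) - (8*u/pi) = -8*u/pi + 4*sin(u) is ≥ 0 throughout, so the area is a single integral of |-8*u/pi + 4*sin(u)|.
∫[0,pi/2] (-8*u/pi + 4*sin(u)) du = 4 - pi.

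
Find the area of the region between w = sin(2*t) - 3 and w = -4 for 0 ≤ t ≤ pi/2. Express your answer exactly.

1 + pi/2

On [0, pi/2], (sin(2*t) - 3) - (-4) = sin(2*t) + 1 is ≥ 0 throughout, so the area is a single integral of |sin(2*t) + 1|.
∫[0,pi/2] (sin(2*t) + 1) dt = 1 + pi/2.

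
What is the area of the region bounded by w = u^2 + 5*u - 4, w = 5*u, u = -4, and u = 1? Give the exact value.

59/3

The difference (u^2 + 5*u - 4) - (5*u) = u^2 - 4 changes sign at u = -2 inside [-4, 1], so split the integral there.
∫[-4,-2] (u^2 - 4) du = 32/3.
∫[-2,1] (u^2 - 4) du = -9; the area of that piece is 9.
Total area = 32/3 + 9 = 59/3.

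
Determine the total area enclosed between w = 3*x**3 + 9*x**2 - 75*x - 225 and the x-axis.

The curve meets the x-axis where 3*x**3 + 9*x**2 - 75*x - 225 = 0, i.e. 3*(x - 5)*(x + 3)*(x + 5) = 0, at x = -5, -3, 5.
On [-5, -3] the curve lies above the axis; ∫[-5,-3] (3*x**3 + 9*x**2 - 75*x - 225) dx = 36, giving area 36.
On [-3, 5] the curve lies below the axis; ∫[-3,5] (3*x**3 + 9*x**2 - 75*x - 225) dx = -1536, giving area 1536.
Total area = 36 + 1536 = 1572.

1572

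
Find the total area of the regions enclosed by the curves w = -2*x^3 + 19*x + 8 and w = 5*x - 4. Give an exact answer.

131/2

Set the curves equal: -2*x^3 + 19*x + 8 = 5*x - 4, so -2*x^3 + 14*x + 12 = 0, which factors as -2*(x - 3)*(x + 1)*(x + 2) = 0. The curves meet at x = -2, -1, 3.
On [-2, -1], w = 5*x - 4 is on top; that piece has area ∫[-2,-1] (-(-2*x^3 + 14*x + 12)) dx = 3/2.
On [-1, 3], w = -2*x^3 + 19*x + 8 is on top; that piece has area ∫[-1,3] (-2*x^3 + 14*x + 12) dx = 64.
Total enclosed area = 3/2 + 64 = 131/2.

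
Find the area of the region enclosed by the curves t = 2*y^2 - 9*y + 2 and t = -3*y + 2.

Both boundary curves give t as a function of y, so integrate with respect to y. Setting them equal: 2*y^2 - 6*y = 0, i.e. 2*y*(y - 3) = 0, so they meet at y = 0, 3.
For y in [0, 3], t = 2*y^2 - 9*y + 2 is on the left; area = ∫[0,3] (-(2*y^2 - 6*y)) dy = 9.

9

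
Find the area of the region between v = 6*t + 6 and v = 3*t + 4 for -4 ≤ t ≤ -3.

On [-4, -3], (6*t + 6) - (3*t + 4) = 3*t + 2 is ≤ 0 throughout, so the area is a single integral of |3*t + 2|.
∫[-4,-3] (3*t + 2) dt = -17/2; the area of that piece is 17/2.

17/2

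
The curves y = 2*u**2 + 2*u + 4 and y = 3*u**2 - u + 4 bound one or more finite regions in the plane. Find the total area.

9/2

Set the curves equal: 2*u**2 + 2*u + 4 = 3*u**2 - u + 4, so -u**2 + 3*u = 0, which factors as -u*(u - 3) = 0. The curves meet at u = 0, 3.
On [0, 3], y = 2*u**2 + 2*u + 4 is on top; that piece has area ∫[0,3] (-u**2 + 3*u) du = 9/2.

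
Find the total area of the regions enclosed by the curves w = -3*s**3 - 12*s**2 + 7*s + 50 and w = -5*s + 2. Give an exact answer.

148

Set the curves equal: -3*s**3 - 12*s**2 + 7*s + 50 = -5*s + 2, so -3*s**3 - 12*s**2 + 12*s + 48 = 0, which factors as -3*(s - 2)*(s + 2)*(s + 4) = 0. The curves meet at s = -4, -2, 2.
On [-4, -2], w = -5*s + 2 is on top; that piece has area ∫[-4,-2] (-(-3*s**3 - 12*s**2 + 12*s + 48)) ds = 20.
On [-2, 2], w = -3*s**3 - 12*s**2 + 7*s + 50 is on top; that piece has area ∫[-2,2] (-3*s**3 - 12*s**2 + 12*s + 48) ds = 128.
Total enclosed area = 20 + 128 = 148.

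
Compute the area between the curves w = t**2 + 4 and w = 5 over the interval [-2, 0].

2

The difference (t**2 + 4) - (5) = t**2 - 1 changes sign at t = -1 inside [-2, 0], so split the integral there.
∫[-2,-1] (t**2 - 1) dt = 4/3.
∫[-1,0] (t**2 - 1) dt = -2/3; the area of that piece is 2/3.
Total area = 4/3 + 2/3 = 2.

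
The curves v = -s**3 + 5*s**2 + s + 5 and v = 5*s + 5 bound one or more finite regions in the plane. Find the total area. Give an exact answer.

Set the curves equal: -s**3 + 5*s**2 + s + 5 = 5*s + 5, so -s**3 + 5*s**2 - 4*s = 0, which factors as -s*(s - 4)*(s - 1) = 0. The curves meet at s = 0, 1, 4.
On [0, 1], v = 5*s + 5 is on top; that piece has area ∫[0,1] (-(-s**3 + 5*s**2 - 4*s)) ds = 7/12.
On [1, 4], v = -s**3 + 5*s**2 + s + 5 is on top; that piece has area ∫[1,4] (-s**3 + 5*s**2 - 4*s) ds = 45/4.
Total enclosed area = 7/12 + 45/4 = 71/6.

71/6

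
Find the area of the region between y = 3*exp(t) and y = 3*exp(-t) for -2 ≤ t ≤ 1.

The difference (3*exp(t)) - (3*exp(-t)) = 3*exp(t) - 3*exp(-t) changes sign at t = 0 inside [-2, 1], so split the integral there.
∫[-2,0] (3*exp(t) - 3*exp(-t)) dt = -3*exp(2) - 3*exp(-2) + 6; the area of that piece is -6 + 3*exp(-2) + 3*exp(2).
∫[0,1] (3*exp(t) - 3*exp(-t)) dt = -6 + 3*exp(-1) + 3*exp(1).
Total area = (-6 + 3*exp(-2) + 3*exp(2)) + (-6 + 3*exp(-1) + 3*exp(1)) = -12 + 3*exp(-2) + 3*exp(-1) + 3*exp(1) + 3*exp(2).

-12 + 3*exp(-2) + 3*exp(-1) + 3*exp(1) + 3*exp(2)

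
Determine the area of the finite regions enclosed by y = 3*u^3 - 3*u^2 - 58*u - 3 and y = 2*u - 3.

2521/4

Set the curves equal: 3*u^3 - 3*u^2 - 58*u - 3 = 2*u - 3, so 3*u^3 - 3*u^2 - 60*u = 0, which factors as 3*u*(u - 5)*(u + 4) = 0. The curves meet at u = -4, 0, 5.
On [-4, 0], y = 3*u^3 - 3*u^2 - 58*u - 3 is on top; that piece has area ∫[-4,0] (3*u^3 - 3*u^2 - 60*u) du = 224.
On [0, 5], y = 2*u - 3 is on top; that piece has area ∫[0,5] (-(3*u^3 - 3*u^2 - 60*u)) du = 1625/4.
Total enclosed area = 224 + 1625/4 = 2521/4.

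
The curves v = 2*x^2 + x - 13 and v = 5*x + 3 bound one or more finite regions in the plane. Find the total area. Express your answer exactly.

Set the curves equal: 2*x^2 + x - 13 = 5*x + 3, so 2*x^2 - 4*x - 16 = 0, which factors as 2*(x - 4)*(x + 2) = 0. The curves meet at x = -2, 4.
On [-2, 4], v = 5*x + 3 is on top; that piece has area ∫[-2,4] (-(2*x^2 - 4*x - 16)) dx = 72.

72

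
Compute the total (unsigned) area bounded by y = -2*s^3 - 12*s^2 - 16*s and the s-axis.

16

The curve meets the s-axis where -2*s^3 - 12*s^2 - 16*s = 0, i.e. -2*s*(s + 2)*(s + 4) = 0, at s = -4, -2, 0.
On [-4, -2] the curve lies below the axis; ∫[-4,-2] (-2*s^3 - 12*s^2 - 16*s) ds = -8, giving area 8.
On [-2, 0] the curve lies above the axis; ∫[-2,0] (-2*s^3 - 12*s^2 - 16*s) ds = 8, giving area 8.
Total area = 8 + 8 = 16.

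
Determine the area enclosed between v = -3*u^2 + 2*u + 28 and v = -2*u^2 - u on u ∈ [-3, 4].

1057/6

On [-3, 4], (-3*u^2 + 2*u + 28) - (-2*u^2 - u) = -u^2 + 3*u + 28 is ≥ 0 throughout, so the area is a single integral of |-u^2 + 3*u + 28|.
∫[-3,4] (-u^2 + 3*u + 28) du = 1057/6.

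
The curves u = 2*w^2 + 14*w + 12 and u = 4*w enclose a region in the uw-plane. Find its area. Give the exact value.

1/3

Both boundary curves give u as a function of w, so integrate with respect to w. Setting them equal: 2*w^2 + 10*w + 12 = 0, i.e. 2*(w + 2)*(w + 3) = 0, so they meet at w = -3, -2.
For w in [-3, -2], u = 2*w^2 + 14*w + 12 is on the left; area = ∫[-3,-2] (-(2*w^2 + 10*w + 12)) dw = 1/3.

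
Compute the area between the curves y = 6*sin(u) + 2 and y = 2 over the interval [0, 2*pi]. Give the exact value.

The difference (6*sin(u) + 2) - (2) = 6*sin(u) changes sign at u = pi inside [0, 2*pi], so split the integral there.
∫[0,pi] (6*sin(u)) du = 12.
∫[pi,2*pi] (6*sin(u)) du = -12; the area of that piece is 12.
Total area = 12 + 12 = 24.

24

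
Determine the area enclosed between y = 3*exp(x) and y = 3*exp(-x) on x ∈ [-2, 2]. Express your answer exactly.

The difference (3*exp(x)) - (3*exp(-x)) = 3*exp(x) - 3*exp(-x) changes sign at x = 0 inside [-2, 2], so split the integral there.
∫[-2,0] (3*exp(x) - 3*exp(-x)) dx = -3*exp(2) - 3*exp(-2) + 6; the area of that piece is -6 + 3*exp(-2) + 3*exp(2).
∫[0,2] (3*exp(x) - 3*exp(-x)) dx = -6 + 3*exp(-2) + 3*exp(2).
Total area = (-6 + 3*exp(-2) + 3*exp(2)) + (-6 + 3*exp(-2) + 3*exp(2)) = -12 + 6*exp(-2) + 6*exp(2).

-12 + 6*exp(-2) + 6*exp(2)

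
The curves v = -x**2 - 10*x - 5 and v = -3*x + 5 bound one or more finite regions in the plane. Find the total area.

9/2

Set the curves equal: -x**2 - 10*x - 5 = -3*x + 5, so -x**2 - 7*x - 10 = 0, which factors as -(x + 2)*(x + 5) = 0. The curves meet at x = -5, -2.
On [-5, -2], v = -x**2 - 10*x - 5 is on top; that piece has area ∫[-5,-2] (-x**2 - 7*x - 10) dx = 9/2.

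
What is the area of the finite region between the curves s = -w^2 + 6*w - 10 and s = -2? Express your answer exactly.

4/3

Both boundary curves give s as a function of w, so integrate with respect to w. Setting them equal: -w^2 + 6*w - 8 = 0, i.e. -(w - 4)*(w - 2) = 0, so they meet at w = 2, 4.
For w in [2, 4], s = -w^2 + 6*w - 10 is on the right; area = ∫[2,4] (-w^2 + 6*w - 8) dw = 4/3.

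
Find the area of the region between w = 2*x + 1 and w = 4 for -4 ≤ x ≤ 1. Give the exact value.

30

On [-4, 1], (2*x + 1) - (4) = 2*x - 3 is ≤ 0 throughout, so the area is a single integral of |2*x - 3|.
∫[-4,1] (2*x - 3) dx = -30; the area of that piece is 30.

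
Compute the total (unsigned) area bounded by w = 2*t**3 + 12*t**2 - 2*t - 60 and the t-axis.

The curve meets the t-axis where 2*t**3 + 12*t**2 - 2*t - 60 = 0, i.e. 2*(t - 2)*(t + 3)*(t + 5) = 0, at t = -5, -3, 2.
On [-5, -3] the curve lies above the axis; ∫[-5,-3] (2*t**3 + 12*t**2 - 2*t - 60) dt = 16, giving area 16.
On [-3, 2] the curve lies below the axis; ∫[-3,2] (2*t**3 + 12*t**2 - 2*t - 60) dt = -375/2, giving area 375/2.
Total area = 16 + 375/2 = 407/2.

407/2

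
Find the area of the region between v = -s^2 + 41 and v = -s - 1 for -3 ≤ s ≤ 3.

On [-3, 3], (-s^2 + 41) - (-s - 1) = -s^2 + s + 42 is ≥ 0 throughout, so the area is a single integral of |-s^2 + s + 42|.
∫[-3,3] (-s^2 + s + 42) ds = 234.

234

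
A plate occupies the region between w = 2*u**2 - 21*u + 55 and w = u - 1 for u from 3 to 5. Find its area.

6

The difference (2*u**2 - 21*u + 55) - (u - 1) = 2*u**2 - 22*u + 56 changes sign at u = 4 inside [3, 5], so split the integral there.
∫[3,4] (2*u**2 - 22*u + 56) du = 11/3.
∫[4,5] (2*u**2 - 22*u + 56) du = -7/3; the area of that piece is 7/3.
Total area = 11/3 + 7/3 = 6.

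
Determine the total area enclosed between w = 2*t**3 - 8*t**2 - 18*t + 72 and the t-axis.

1741/6

The curve meets the t-axis where 2*t**3 - 8*t**2 - 18*t + 72 = 0, i.e. 2*(t - 4)*(t - 3)*(t + 3) = 0, at t = -3, 3, 4.
On [-3, 3] the curve lies above the axis; ∫[-3,3] (2*t**3 - 8*t**2 - 18*t + 72) dt = 288, giving area 288.
On [3, 4] the curve lies below the axis; ∫[3,4] (2*t**3 - 8*t**2 - 18*t + 72) dt = -13/6, giving area 13/6.
Total area = 288 + 13/6 = 1741/6.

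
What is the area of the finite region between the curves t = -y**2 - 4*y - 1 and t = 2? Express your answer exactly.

4/3

Both boundary curves give t as a function of y, so integrate with respect to y. Setting them equal: -y**2 - 4*y - 3 = 0, i.e. -(y + 1)*(y + 3) = 0, so they meet at y = -3, -1.
For y in [-3, -1], t = -y**2 - 4*y - 1 is on the right; area = ∫[-3,-1] (-y**2 - 4*y - 3) dy = 4/3.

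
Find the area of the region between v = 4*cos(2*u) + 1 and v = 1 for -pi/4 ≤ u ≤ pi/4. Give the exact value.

On [-pi/4, pi/4], (4*cos(2*u) + 1) - (1) = 4*cos(2*u) is ≥ 0 throughout, so the area is a single integral of |4*cos(2*u)|.
∫[-pi/4,pi/4] (4*cos(2*u)) du = 4.

4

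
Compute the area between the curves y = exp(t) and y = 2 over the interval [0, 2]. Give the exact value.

-7 + 4*log(2) + exp(2)

The difference (exp(t)) - (2) = exp(t) - 2 changes sign at t = log(2) inside [0, 2], so split the integral there.
∫[0,log(2)] (exp(t) - 2) dt = 1 - log(4); the area of that piece is -1 + log(4).
∫[log(2),2] (exp(t) - 2) dt = -6 + 2*log(2) + exp(2).
Total area = (-1 + log(4)) + (-6 + 2*log(2) + exp(2)) = -7 + 4*log(2) + exp(2).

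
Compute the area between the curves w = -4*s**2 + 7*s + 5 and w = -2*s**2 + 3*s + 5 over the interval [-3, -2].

On [-3, -2], (-4*s**2 + 7*s + 5) - (-2*s**2 + 3*s + 5) = -2*s**2 + 4*s is ≤ 0 throughout, so the area is a single integral of |-2*s**2 + 4*s|.
∫[-3,-2] (-2*s**2 + 4*s) ds = -68/3; the area of that piece is 68/3.

68/3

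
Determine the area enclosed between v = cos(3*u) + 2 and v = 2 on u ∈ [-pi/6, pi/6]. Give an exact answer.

On [-pi/6, pi/6], (cos(3*u) + 2) - (2) = cos(3*u) is ≥ 0 throughout, so the area is a single integral of |cos(3*u)|.
∫[-pi/6,pi/6] (cos(3*u)) du = 2/3.

2/3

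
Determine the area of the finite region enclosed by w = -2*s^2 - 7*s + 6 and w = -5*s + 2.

9

Set the curves equal: -2*s^2 - 7*s + 6 = -5*s + 2, so -2*s^2 - 2*s + 4 = 0, which factors as -2*(s - 1)*(s + 2) = 0. The curves meet at s = -2, 1.
On [-2, 1], w = -2*s^2 - 7*s + 6 is on top; that piece has area ∫[-2,1] (-2*s^2 - 2*s + 4) ds = 9.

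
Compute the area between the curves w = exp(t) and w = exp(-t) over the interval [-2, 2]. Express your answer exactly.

The difference (exp(t)) - (exp(-t)) = exp(t) - exp(-t) changes sign at t = 0 inside [-2, 2], so split the integral there.
∫[-2,0] (exp(t) - exp(-t)) dt = -exp(2) - exp(-2) + 2; the area of that piece is -2 + exp(-2) + exp(2).
∫[0,2] (exp(t) - exp(-t)) dt = -2 + exp(-2) + exp(2).
Total area = (-2 + exp(-2) + exp(2)) + (-2 + exp(-2) + exp(2)) = -4 + 2*exp(-2) + 2*exp(2).

-4 + 2*exp(-2) + 2*exp(2)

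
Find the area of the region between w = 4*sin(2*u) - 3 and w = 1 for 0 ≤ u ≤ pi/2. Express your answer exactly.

On [0, pi/2], (4*sin(2*u) - 3) - (1) = 4*sin(2*u) - 4 is ≤ 0 throughout, so the area is a single integral of |4*sin(2*u) - 4|.
∫[0,pi/2] (4*sin(2*u) - 4) du = 4 - 2*pi; the area of that piece is -4 + 2*pi.

-4 + 2*pi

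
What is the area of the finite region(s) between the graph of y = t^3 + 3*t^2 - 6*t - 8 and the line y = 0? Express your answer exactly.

The curve meets the t-axis where t^3 + 3*t^2 - 6*t - 8 = 0, i.e. (t - 2)*(t + 1)*(t + 4) = 0, at t = -4, -1, 2.
On [-4, -1] the curve lies above the axis; ∫[-4,-1] (t^3 + 3*t^2 - 6*t - 8) dt = 81/4, giving area 81/4.
On [-1, 2] the curve lies below the axis; ∫[-1,2] (t^3 + 3*t^2 - 6*t - 8) dt = -81/4, giving area 81/4.
Total area = 81/4 + 81/4 = 81/2.

81/2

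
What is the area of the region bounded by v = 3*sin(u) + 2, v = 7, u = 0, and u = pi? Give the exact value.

-6 + 5*pi

On [0, pi], (3*sin(u) + 2) - (7) = 3*sin(u) - 5 is ≤ 0 throughout, so the area is a single integral of |3*sin(u) - 5|.
∫[0,pi] (3*sin(u) - 5) du = 6 - 5*pi; the area of that piece is -6 + 5*pi.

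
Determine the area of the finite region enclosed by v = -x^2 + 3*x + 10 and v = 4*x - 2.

343/6

Set the curves equal: -x^2 + 3*x + 10 = 4*x - 2, so -x^2 - x + 12 = 0, which factors as -(x - 3)*(x + 4) = 0. The curves meet at x = -4, 3.
On [-4, 3], v = -x^2 + 3*x + 10 is on top; that piece has area ∫[-4,3] (-x^2 - x + 12) dx = 343/6.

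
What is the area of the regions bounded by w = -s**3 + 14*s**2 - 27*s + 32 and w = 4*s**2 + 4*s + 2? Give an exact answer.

Set the curves equal: -s**3 + 14*s**2 - 27*s + 32 = 4*s**2 + 4*s + 2, so -s**3 + 10*s**2 - 31*s + 30 = 0, which factors as -(s - 5)*(s - 3)*(s - 2) = 0. The curves meet at s = 2, 3, 5.
On [2, 3], w = 4*s**2 + 4*s + 2 is on top; that piece has area ∫[2,3] (-(-s**3 + 10*s**2 - 31*s + 30)) ds = 5/12.
On [3, 5], w = -s**3 + 14*s**2 - 27*s + 32 is on top; that piece has area ∫[3,5] (-s**3 + 10*s**2 - 31*s + 30) ds = 8/3.
Total enclosed area = 5/12 + 8/3 = 37/12.

37/12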